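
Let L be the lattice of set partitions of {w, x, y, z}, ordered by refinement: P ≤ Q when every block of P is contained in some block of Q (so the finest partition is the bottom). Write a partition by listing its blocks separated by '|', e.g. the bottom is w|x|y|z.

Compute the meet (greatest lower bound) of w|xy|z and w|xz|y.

The meet (common refinement) of w|xy|z and w|xz|y intersects blocks pairwise, giving w|x|y|z.

w|x|y|z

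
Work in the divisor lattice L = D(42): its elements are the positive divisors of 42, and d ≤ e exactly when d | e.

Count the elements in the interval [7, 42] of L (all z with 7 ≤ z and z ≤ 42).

The interval [7, 42] = {14, 21, 42, 7}, which has 4 elements.

4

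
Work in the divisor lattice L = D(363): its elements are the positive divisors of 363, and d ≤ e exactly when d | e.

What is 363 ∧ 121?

121

In the divisibility order, the meet is the greatest common divisor: gcd(363, 121) = 121.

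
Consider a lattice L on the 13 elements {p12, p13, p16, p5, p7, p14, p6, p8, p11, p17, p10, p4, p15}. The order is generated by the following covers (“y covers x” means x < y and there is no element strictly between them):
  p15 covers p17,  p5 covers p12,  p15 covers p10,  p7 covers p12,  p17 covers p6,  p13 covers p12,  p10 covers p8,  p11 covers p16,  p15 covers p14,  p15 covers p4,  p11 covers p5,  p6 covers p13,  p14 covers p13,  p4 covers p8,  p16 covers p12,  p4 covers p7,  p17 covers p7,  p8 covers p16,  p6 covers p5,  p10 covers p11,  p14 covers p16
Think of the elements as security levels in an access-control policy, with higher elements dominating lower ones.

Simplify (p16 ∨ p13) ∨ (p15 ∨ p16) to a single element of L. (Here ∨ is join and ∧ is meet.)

p16 ∨ p13 = p14
p15 ∨ p16 = p15
p14 ∨ p15 = p15

p15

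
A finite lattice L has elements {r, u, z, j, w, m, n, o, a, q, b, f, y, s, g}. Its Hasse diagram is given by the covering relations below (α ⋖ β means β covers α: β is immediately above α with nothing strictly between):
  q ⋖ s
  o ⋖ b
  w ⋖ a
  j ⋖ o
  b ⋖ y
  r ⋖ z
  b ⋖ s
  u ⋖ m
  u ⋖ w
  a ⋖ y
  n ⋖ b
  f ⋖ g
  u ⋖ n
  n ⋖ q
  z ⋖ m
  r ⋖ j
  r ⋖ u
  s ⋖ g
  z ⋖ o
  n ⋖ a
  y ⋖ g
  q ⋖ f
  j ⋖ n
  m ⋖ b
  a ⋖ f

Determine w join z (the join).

Common upper bounds of {w, z}: g, y.
The least among these is y.

y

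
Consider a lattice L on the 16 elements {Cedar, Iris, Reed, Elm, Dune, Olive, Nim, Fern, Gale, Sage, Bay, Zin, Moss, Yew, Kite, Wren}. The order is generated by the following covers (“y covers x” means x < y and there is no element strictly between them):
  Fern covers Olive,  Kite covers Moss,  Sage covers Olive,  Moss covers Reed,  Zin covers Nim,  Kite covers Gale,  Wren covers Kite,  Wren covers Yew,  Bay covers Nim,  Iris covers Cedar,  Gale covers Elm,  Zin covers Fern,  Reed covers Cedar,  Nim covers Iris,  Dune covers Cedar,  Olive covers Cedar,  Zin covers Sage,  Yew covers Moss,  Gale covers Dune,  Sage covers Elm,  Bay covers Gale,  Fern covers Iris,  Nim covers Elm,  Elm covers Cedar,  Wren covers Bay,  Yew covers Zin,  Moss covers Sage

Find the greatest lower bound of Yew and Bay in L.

Nim

Common lower bounds of {Yew, Bay}: Cedar, Elm, Iris, Nim.
The greatest among these is Nim.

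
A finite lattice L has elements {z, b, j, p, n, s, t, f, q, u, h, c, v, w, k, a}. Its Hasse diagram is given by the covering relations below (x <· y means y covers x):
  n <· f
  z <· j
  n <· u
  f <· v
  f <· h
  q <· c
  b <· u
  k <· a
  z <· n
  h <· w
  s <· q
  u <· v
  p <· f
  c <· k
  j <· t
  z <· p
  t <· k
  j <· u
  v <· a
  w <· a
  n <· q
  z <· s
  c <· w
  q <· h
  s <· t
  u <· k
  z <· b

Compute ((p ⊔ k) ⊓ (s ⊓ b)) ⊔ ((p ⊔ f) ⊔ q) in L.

h

p ∨ k = a
s ∧ b = z
a ∧ z = z
p ∨ f = f
f ∨ q = h
z ∨ h = h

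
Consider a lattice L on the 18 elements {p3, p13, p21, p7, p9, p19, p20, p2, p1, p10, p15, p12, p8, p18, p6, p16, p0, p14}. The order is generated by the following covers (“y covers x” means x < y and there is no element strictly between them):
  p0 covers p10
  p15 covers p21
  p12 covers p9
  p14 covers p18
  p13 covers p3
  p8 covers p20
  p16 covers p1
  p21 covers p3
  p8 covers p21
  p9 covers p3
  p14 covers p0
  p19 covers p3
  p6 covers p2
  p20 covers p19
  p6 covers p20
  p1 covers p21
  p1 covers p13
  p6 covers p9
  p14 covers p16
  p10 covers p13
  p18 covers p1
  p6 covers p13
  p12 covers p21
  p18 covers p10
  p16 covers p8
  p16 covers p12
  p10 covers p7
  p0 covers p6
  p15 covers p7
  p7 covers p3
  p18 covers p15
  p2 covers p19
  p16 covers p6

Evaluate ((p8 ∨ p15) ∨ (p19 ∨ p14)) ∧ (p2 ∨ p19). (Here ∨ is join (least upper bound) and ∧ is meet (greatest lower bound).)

p8 ∨ p15 = p14
p19 ∨ p14 = p14
p14 ∨ p14 = p14
p2 ∨ p19 = p2
p14 ∧ p2 = p2

p2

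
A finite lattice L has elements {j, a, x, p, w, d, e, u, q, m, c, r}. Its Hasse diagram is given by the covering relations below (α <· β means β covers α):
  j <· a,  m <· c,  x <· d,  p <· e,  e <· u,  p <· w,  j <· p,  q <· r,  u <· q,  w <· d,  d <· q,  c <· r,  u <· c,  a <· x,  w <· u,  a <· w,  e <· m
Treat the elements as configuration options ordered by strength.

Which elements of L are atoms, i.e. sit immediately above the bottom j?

The atoms are exactly the elements that cover j: a, p.

a, p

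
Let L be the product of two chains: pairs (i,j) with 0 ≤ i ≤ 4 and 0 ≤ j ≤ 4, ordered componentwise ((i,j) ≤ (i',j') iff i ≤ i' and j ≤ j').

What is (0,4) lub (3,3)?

Common upper bounds of {(0,4), (3,3)}: (3,4), (4,4).
The least among these is (3,4).

(3,4)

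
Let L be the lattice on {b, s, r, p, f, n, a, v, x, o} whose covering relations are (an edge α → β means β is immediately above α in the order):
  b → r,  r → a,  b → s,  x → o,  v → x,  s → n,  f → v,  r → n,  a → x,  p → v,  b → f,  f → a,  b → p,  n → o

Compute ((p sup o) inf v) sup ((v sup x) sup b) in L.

x

p ∨ o = o
o ∧ v = v
v ∨ x = x
x ∨ b = x
v ∨ x = x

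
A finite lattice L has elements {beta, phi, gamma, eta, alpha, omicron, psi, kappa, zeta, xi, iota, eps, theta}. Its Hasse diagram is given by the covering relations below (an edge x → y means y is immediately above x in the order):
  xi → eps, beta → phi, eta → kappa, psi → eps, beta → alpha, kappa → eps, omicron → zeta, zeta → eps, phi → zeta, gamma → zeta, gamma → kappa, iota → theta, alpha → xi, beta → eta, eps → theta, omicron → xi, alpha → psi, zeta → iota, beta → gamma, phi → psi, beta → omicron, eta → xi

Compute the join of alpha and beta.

alpha

Common upper bounds of {alpha, beta}: alpha, eps, psi, theta, xi.
The least among these is alpha.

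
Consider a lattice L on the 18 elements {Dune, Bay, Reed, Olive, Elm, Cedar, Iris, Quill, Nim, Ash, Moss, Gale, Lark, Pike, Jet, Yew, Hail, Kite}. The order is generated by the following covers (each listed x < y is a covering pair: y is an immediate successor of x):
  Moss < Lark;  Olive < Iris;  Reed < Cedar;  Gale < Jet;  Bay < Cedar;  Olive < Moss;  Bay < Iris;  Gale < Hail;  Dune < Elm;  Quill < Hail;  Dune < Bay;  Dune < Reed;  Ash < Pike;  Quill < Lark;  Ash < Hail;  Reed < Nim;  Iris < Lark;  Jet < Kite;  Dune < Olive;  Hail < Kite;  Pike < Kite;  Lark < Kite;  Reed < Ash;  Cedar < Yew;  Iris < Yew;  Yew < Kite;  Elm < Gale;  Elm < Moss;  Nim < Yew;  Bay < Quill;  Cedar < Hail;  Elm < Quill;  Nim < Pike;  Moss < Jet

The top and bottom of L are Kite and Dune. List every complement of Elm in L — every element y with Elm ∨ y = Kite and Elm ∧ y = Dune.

Need y with Elm ∨ y = Kite and Elm ∧ y = Dune.
Checking each element gives: Nim, Pike, Yew.

Nim, Pike, Yew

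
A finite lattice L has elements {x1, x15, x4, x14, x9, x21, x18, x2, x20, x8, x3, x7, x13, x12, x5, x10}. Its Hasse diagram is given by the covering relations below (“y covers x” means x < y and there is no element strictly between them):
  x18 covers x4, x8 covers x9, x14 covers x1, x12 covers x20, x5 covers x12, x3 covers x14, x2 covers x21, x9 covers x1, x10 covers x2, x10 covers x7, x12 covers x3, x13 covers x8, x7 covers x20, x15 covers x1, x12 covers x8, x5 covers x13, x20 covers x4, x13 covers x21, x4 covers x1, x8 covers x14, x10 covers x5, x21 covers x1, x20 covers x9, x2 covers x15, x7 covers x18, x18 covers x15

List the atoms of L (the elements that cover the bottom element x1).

x14, x15, x21, x4, x9

The atoms are exactly the elements that cover x1: x14, x15, x21, x4, x9.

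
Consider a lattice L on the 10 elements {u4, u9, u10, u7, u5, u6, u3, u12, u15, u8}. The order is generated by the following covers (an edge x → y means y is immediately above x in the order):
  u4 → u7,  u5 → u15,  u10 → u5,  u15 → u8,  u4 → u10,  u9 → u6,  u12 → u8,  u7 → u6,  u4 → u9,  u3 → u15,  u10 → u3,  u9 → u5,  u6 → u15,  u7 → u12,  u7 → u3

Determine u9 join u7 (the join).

u6

Common upper bounds of {u9, u7}: u15, u6, u8.
The least among these is u6.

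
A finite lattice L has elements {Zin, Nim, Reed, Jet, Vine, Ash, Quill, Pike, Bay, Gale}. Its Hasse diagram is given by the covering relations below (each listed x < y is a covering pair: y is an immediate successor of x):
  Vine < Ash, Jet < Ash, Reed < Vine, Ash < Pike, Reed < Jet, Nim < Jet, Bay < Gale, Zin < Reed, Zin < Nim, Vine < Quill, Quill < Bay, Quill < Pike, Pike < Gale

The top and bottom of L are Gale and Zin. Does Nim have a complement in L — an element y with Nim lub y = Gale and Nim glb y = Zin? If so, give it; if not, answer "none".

Need y with Nim ∨ y = Gale and Nim ∧ y = Zin.
Checking each element gives: Bay.

Bay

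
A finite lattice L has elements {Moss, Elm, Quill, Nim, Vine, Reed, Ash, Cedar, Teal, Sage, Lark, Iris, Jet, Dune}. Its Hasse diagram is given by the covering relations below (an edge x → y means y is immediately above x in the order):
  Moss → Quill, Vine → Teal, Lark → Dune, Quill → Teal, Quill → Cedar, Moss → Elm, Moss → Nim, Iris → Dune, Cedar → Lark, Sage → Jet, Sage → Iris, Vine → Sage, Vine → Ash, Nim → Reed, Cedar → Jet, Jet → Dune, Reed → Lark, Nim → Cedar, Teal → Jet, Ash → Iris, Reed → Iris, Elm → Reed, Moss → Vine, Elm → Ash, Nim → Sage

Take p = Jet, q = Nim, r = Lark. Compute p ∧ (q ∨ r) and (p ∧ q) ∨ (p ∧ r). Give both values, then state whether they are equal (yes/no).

Cedar; Cedar; yes

q ∨ r = Lark, so p ∧ (q ∨ r) = Jet ∧ Lark = Cedar.
p ∧ q = Nim and p ∧ r = Cedar, so (p ∧ q) ∨ (p ∧ r) = Nim ∨ Cedar = Cedar.
Equal: yes.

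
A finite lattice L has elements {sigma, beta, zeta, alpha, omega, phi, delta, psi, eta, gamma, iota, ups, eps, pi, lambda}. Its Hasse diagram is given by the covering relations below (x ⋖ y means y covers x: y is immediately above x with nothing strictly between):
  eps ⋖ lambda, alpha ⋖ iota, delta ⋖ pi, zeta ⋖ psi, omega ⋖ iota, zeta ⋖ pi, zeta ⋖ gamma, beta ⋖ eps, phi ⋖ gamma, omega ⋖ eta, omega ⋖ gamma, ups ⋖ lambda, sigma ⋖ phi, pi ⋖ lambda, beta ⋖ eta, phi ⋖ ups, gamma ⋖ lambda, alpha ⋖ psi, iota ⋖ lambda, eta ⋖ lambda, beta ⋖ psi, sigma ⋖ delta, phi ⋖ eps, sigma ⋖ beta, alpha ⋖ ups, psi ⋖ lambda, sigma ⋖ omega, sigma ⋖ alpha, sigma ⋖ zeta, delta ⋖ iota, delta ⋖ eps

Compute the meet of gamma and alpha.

Common lower bounds of {gamma, alpha}: sigma.
The greatest among these is sigma.

sigma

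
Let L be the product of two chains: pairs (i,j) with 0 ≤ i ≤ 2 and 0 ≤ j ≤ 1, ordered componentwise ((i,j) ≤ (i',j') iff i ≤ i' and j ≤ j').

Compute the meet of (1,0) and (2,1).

In a product of chains, the meet is componentwise min, giving (1,0).

(1,0)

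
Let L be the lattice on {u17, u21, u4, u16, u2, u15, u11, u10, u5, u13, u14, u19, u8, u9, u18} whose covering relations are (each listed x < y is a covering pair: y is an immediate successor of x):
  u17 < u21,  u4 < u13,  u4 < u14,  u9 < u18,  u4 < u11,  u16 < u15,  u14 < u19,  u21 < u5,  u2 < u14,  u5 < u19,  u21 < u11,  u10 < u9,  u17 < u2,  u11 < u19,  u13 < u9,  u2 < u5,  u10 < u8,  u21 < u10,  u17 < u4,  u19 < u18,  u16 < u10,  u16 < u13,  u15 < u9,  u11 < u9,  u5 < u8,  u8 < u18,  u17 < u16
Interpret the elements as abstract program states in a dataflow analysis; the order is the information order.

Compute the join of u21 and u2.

u5

Common upper bounds of {u21, u2}: u18, u19, u5, u8.
The least among these is u5.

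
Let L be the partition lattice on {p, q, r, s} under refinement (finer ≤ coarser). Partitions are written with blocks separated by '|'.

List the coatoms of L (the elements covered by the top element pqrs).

pqr|s, pqs|r, pq|rs, prs|q, pr|qs, ps|qr, p|qrs

The coatoms are exactly the elements covered by pqrs: pqr|s, pqs|r, pq|rs, prs|q, pr|qs, ps|qr, p|qrs.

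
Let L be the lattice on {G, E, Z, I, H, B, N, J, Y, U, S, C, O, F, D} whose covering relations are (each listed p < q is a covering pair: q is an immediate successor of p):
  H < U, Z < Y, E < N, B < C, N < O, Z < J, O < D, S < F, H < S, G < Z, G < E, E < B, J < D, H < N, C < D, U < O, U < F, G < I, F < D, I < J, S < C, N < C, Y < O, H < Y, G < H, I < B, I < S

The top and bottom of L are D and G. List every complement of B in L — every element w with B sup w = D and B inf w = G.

U, Y, Z

Need w with B ∨ w = D and B ∧ w = G.
Checking each element gives: U, Y, Z.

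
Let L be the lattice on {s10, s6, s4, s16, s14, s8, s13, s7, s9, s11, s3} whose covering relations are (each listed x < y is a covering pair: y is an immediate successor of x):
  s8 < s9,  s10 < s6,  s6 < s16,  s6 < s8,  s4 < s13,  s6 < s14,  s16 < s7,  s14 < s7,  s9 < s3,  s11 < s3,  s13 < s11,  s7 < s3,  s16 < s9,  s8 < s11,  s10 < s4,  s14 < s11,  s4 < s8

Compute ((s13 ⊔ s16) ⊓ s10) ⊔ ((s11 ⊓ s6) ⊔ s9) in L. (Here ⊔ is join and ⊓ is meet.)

s9

s13 ∨ s16 = s3
s3 ∧ s10 = s10
s11 ∧ s6 = s6
s6 ∨ s9 = s9
s10 ∨ s9 = s9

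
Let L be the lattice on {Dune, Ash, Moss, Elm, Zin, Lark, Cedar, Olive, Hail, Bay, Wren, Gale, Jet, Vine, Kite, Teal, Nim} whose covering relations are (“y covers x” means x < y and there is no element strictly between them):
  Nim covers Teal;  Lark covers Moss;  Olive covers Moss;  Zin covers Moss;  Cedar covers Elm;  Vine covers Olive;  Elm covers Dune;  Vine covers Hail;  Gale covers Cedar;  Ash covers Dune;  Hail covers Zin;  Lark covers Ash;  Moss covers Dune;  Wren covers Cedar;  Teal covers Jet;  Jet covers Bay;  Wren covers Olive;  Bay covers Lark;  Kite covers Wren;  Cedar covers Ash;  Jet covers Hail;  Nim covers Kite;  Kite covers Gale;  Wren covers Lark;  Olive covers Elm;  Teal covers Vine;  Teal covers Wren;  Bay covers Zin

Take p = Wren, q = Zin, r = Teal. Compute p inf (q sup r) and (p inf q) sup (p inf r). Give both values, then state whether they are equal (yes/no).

Wren; Wren; yes

q sup r = Teal, so p inf (q sup r) = Wren inf Teal = Wren.
p inf q = Moss and p inf r = Wren, so (p inf q) sup (p inf r) = Moss sup Wren = Wren.
Equal: yes.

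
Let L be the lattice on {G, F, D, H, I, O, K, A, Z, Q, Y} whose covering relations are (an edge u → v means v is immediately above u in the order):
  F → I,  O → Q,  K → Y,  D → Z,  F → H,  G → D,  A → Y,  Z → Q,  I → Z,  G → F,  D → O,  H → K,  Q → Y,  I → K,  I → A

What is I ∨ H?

Common upper bounds of {I, H}: K, Y.
The least among these is K.

K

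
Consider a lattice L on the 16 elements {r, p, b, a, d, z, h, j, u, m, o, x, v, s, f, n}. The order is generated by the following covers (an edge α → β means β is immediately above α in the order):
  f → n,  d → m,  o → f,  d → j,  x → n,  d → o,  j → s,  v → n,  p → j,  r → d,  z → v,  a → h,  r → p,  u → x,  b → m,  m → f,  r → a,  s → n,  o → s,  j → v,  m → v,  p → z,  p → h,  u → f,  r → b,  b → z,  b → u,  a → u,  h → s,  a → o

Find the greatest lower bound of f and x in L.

Common lower bounds of {f, x}: a, b, r, u.
The greatest among these is u.

u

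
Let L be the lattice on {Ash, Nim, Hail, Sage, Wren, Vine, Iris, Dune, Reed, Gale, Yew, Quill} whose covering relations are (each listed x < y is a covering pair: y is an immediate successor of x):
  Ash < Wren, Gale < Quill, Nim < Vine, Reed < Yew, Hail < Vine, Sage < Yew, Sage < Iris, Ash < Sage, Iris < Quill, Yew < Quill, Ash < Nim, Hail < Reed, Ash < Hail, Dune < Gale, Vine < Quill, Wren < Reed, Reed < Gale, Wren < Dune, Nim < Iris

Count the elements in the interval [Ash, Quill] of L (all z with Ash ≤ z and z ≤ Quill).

The interval [Ash, Quill] = {Ash, Dune, Gale, Hail, Iris, Nim, Quill, Reed, Sage, Vine, Wren, Yew}, which has 12 elements.

12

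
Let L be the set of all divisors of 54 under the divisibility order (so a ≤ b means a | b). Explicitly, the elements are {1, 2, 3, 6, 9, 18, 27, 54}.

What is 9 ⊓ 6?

3

In the divisibility order, the meet is the greatest common divisor: gcd(9, 6) = 3.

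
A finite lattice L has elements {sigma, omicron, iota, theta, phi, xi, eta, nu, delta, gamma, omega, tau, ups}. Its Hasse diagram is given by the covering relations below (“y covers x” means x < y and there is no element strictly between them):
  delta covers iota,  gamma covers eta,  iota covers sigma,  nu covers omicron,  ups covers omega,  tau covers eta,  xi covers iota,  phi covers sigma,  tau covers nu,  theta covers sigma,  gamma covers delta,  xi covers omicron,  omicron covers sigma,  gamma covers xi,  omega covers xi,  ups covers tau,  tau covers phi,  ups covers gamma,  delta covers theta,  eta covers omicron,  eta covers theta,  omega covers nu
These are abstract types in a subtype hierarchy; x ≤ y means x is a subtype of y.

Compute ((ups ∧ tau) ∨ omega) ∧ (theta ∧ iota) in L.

sigma

ups ∧ tau = tau
tau ∨ omega = ups
theta ∧ iota = sigma
ups ∧ sigma = sigma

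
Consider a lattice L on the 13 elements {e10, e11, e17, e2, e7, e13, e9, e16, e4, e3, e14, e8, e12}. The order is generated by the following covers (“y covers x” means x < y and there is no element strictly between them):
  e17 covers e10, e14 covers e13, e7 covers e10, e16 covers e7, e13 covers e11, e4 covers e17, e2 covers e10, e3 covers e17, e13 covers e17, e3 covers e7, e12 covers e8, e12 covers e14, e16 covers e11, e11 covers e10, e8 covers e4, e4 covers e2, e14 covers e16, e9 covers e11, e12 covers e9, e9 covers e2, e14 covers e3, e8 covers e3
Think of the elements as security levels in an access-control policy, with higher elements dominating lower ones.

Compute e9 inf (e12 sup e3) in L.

e12 ∨ e3 = e12
e9 ∧ e12 = e9

e9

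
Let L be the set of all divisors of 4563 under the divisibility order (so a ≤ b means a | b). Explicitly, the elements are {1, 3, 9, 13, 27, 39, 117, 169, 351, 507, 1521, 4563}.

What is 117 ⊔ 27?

Common upper bounds of {117, 27}: 351, 4563.
The least among these is 351.

351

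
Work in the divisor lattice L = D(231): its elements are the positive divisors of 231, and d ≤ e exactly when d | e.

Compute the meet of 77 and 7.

7

In the divisibility order, the meet is the greatest common divisor: gcd(77, 7) = 7.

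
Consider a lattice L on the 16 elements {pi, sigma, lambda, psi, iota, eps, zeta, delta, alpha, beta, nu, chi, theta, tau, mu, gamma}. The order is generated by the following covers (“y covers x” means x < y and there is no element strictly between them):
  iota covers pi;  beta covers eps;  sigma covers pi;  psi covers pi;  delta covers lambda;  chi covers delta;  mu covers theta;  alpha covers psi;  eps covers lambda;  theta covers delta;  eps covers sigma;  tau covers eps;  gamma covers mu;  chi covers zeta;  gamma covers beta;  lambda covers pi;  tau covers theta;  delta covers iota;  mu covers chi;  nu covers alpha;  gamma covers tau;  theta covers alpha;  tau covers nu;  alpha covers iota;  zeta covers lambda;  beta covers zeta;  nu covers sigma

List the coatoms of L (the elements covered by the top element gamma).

beta, mu, tau

The coatoms are exactly the elements covered by gamma: beta, mu, tau.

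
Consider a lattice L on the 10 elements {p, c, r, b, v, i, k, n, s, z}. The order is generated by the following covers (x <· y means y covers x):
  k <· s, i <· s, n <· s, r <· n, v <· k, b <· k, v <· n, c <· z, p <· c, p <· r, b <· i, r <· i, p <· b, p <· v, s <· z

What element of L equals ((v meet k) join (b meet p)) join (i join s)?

v ∧ k = v
b ∧ p = p
v ∨ p = v
i ∨ s = s
v ∨ s = s

s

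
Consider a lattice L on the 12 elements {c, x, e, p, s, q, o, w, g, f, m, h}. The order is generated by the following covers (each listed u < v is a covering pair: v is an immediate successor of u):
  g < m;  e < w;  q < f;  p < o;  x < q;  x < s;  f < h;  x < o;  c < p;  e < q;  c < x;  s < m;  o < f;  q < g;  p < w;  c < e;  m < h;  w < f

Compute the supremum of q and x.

q

Common upper bounds of {q, x}: f, g, h, m, q.
The least among these is q.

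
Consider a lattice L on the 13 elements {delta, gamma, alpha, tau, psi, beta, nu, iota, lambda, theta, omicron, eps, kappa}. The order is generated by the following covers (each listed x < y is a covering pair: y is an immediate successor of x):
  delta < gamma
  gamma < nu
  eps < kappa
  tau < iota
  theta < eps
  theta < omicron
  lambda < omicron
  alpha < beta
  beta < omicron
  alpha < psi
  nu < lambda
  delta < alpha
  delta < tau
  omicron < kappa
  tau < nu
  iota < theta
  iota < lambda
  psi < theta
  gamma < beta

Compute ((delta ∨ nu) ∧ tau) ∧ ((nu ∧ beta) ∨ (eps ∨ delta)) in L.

tau

delta ∨ nu = nu
nu ∧ tau = tau
nu ∧ beta = gamma
eps ∨ delta = eps
gamma ∨ eps = kappa
tau ∧ kappa = tau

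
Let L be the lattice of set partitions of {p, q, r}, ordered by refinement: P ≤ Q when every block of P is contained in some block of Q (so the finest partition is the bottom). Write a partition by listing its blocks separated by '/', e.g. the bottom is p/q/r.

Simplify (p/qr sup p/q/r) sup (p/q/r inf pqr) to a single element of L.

p/qr ∨ p/q/r = p/qr
p/q/r ∧ pqr = p/q/r
p/qr ∨ p/q/r = p/qr

p/qr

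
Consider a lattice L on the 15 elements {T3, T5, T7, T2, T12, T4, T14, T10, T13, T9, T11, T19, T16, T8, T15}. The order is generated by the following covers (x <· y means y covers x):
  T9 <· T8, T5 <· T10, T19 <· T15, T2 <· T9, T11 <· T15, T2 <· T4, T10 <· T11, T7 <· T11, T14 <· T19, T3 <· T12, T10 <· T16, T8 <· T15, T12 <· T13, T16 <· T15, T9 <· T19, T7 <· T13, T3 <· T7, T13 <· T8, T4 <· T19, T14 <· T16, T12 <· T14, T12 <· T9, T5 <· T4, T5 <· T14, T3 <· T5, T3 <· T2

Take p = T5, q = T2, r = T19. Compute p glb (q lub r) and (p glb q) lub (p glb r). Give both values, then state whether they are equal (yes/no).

T5; T5; yes

q lub r = T19, so p glb (q lub r) = T5 glb T19 = T5.
p glb q = T3 and p glb r = T5, so (p glb q) lub (p glb r) = T3 lub T5 = T5.
Equal: yes.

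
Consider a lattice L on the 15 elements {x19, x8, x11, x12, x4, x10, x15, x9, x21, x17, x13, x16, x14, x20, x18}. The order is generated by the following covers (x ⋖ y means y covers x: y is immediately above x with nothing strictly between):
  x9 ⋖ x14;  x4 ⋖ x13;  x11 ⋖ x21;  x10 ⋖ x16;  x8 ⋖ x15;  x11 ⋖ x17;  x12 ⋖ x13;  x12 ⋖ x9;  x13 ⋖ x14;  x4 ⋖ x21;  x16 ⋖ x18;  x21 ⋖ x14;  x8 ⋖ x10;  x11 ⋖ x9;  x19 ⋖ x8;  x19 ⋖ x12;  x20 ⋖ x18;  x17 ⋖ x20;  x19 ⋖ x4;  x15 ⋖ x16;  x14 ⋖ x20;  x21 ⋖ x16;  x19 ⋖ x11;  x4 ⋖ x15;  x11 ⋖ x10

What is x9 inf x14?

x9

Common lower bounds of {x9, x14}: x11, x12, x19, x9.
The greatest among these is x9.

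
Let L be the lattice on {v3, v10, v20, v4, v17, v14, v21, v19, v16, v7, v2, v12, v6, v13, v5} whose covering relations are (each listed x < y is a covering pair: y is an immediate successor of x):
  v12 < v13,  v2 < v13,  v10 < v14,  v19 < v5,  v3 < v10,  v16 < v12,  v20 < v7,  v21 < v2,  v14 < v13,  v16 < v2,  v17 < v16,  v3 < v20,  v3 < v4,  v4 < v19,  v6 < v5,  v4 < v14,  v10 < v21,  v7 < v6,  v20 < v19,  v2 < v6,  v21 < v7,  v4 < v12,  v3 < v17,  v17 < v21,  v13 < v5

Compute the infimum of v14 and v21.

v10

Common lower bounds of {v14, v21}: v10, v3.
The greatest among these is v10.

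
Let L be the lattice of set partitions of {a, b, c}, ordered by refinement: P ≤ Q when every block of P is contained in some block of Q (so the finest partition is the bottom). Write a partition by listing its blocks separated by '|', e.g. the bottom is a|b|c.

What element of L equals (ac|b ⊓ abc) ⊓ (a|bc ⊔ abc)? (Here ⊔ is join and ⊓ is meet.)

ac|b ∧ abc = ac|b
a|bc ∨ abc = abc
ac|b ∧ abc = ac|b

ac|b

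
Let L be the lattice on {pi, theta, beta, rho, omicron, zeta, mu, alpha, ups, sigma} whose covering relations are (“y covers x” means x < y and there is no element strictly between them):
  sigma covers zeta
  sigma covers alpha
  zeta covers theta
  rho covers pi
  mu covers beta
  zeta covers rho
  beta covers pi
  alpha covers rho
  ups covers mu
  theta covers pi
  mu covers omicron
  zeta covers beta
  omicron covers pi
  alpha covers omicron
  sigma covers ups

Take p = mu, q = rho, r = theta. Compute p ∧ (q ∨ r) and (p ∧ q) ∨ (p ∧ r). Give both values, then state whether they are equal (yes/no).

q ∨ r = zeta, so p ∧ (q ∨ r) = mu ∧ zeta = beta.
p ∧ q = pi and p ∧ r = pi, so (p ∧ q) ∨ (p ∧ r) = pi ∨ pi = pi.
Equal: no.

beta; pi; no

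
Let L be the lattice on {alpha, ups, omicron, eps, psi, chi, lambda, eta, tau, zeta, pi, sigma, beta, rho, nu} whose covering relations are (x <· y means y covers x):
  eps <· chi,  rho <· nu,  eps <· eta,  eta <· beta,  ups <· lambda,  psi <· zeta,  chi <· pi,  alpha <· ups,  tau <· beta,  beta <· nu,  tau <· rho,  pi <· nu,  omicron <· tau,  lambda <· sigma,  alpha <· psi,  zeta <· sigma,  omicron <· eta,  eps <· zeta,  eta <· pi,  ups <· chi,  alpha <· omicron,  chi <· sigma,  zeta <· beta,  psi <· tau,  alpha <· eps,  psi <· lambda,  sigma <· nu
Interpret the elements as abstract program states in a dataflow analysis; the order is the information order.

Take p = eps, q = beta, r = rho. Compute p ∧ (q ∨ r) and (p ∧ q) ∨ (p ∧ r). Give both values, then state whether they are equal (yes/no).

eps; eps; yes

q ∨ r = nu, so p ∧ (q ∨ r) = eps ∧ nu = eps.
p ∧ q = eps and p ∧ r = alpha, so (p ∧ q) ∨ (p ∧ r) = eps ∨ alpha = eps.
Equal: yes.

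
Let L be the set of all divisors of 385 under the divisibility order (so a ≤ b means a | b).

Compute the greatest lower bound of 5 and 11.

In the divisibility order, the meet is the greatest common divisor: gcd(5, 11) = 1.

1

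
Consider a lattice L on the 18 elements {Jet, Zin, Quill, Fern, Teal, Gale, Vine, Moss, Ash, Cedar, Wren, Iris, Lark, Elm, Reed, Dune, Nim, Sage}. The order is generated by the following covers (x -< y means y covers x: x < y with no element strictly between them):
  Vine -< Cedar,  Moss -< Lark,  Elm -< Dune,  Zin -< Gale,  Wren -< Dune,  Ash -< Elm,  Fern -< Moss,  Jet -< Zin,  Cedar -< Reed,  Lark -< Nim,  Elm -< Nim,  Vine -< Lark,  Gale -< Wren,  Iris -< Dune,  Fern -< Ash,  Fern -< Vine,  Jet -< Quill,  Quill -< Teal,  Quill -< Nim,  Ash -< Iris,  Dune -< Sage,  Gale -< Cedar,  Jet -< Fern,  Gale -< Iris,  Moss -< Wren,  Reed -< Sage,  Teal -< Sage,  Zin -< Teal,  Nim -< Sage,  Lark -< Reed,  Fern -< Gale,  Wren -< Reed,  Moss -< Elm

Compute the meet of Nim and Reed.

Lark

Common lower bounds of {Nim, Reed}: Fern, Jet, Lark, Moss, Vine.
The greatest among these is Lark.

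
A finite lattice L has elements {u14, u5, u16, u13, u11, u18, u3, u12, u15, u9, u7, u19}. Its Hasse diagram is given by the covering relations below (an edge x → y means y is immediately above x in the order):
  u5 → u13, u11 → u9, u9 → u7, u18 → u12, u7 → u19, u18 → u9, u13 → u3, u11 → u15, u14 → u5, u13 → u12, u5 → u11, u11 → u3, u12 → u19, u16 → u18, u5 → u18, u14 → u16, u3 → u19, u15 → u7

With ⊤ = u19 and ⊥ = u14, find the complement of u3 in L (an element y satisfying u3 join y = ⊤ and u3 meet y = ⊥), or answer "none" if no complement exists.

Need y with u3 ∨ y = u19 and u3 ∧ y = u14.
Checking each element gives: u16.

u16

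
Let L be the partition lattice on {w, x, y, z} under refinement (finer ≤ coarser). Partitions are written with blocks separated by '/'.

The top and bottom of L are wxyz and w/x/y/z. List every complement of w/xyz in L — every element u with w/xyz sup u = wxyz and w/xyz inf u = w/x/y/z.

Need u with w/xyz ∨ u = wxyz and w/xyz ∧ u = w/x/y/z.
Checking each element gives: wx/y/z, wy/x/z, wz/x/y.

wx/y/z, wy/x/z, wz/x/y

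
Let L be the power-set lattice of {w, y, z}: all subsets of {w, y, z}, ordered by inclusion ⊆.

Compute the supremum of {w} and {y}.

Common upper bounds of {{w}, {y}}: {w,y,z}, {w,y}.
The least among these is {w,y}.

{w,y}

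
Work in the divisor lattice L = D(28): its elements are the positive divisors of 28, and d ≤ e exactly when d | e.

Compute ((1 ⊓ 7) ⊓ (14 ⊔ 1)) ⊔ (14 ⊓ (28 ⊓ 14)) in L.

14

1 ∧ 7 = 1
14 ∨ 1 = 14
1 ∧ 14 = 1
28 ∧ 14 = 14
14 ∧ 14 = 14
1 ∨ 14 = 14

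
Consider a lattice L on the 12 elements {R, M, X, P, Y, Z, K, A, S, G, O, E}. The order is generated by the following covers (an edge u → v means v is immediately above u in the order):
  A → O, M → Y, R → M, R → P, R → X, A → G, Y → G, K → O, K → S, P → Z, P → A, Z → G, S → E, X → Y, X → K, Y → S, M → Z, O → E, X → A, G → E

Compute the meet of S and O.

Common lower bounds of {S, O}: K, R, X.
The greatest among these is K.

K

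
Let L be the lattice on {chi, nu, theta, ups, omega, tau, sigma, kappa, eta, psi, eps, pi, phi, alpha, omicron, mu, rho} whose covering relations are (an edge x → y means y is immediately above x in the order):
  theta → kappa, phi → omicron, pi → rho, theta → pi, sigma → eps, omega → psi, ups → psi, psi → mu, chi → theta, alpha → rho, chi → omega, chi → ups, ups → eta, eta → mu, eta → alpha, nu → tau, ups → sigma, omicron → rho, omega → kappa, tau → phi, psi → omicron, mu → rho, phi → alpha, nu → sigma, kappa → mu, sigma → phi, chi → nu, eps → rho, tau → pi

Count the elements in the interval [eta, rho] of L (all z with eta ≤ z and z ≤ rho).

The interval [eta, rho] = {alpha, eta, mu, rho}, which has 4 elements.

4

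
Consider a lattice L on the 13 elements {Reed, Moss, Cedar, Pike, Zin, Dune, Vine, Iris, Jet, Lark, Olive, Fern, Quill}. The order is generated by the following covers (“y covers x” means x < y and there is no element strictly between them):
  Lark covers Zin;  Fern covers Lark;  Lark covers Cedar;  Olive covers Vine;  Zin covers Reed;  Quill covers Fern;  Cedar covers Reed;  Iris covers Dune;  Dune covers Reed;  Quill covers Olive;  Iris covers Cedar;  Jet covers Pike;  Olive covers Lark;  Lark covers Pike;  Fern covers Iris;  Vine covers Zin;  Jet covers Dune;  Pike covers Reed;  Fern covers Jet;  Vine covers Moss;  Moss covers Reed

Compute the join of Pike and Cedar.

Lark

Common upper bounds of {Pike, Cedar}: Fern, Lark, Olive, Quill.
The least among these is Lark.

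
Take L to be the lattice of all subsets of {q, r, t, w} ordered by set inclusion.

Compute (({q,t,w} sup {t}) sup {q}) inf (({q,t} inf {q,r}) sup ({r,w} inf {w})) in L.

{q,w}

{q,t,w} ∨ {t} = {q,t,w}
{q,t,w} ∨ {q} = {q,t,w}
{q,t} ∧ {q,r} = {q}
{r,w} ∧ {w} = {w}
{q} ∨ {w} = {q,w}
{q,t,w} ∧ {q,w} = {q,w}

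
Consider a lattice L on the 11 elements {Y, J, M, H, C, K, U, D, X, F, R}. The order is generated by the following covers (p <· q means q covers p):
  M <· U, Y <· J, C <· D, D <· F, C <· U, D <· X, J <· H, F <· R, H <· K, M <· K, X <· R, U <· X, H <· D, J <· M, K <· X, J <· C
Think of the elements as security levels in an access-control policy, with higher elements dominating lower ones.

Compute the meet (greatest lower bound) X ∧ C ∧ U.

C

Common lower bounds of {X, C, U}: C, J, Y.
The greatest among these is C.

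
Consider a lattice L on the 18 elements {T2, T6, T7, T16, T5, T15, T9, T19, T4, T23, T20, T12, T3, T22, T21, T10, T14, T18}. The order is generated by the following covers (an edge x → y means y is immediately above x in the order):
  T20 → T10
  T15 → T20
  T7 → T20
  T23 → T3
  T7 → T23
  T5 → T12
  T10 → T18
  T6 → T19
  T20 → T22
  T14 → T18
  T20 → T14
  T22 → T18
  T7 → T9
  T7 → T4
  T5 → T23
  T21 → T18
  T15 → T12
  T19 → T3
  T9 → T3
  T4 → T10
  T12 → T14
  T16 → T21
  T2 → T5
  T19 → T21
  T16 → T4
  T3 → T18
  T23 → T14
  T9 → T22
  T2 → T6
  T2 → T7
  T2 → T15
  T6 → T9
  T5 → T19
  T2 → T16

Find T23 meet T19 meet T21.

Common lower bounds of {T23, T19, T21}: T2, T5.
The greatest among these is T5.

T5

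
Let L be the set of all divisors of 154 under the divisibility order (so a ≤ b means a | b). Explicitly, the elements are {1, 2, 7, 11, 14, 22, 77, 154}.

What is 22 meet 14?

2

In the divisibility order, the meet is the greatest common divisor: gcd(22, 14) = 2.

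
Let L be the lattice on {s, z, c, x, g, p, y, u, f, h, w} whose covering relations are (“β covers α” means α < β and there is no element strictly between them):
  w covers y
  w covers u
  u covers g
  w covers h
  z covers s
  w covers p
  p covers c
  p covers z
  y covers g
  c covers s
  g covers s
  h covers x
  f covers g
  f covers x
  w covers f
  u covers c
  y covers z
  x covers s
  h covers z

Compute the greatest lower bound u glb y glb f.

g

Common lower bounds of {u, y, f}: g, s.
The greatest among these is g.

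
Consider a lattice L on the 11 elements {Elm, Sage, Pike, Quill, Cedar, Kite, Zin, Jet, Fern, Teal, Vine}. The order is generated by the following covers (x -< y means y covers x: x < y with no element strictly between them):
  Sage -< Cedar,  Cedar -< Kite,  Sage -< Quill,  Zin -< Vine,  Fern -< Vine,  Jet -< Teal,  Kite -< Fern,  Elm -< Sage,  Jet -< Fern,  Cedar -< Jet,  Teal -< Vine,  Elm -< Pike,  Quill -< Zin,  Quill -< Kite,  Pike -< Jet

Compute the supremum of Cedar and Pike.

Common upper bounds of {Cedar, Pike}: Fern, Jet, Teal, Vine.
The least among these is Jet.

Jet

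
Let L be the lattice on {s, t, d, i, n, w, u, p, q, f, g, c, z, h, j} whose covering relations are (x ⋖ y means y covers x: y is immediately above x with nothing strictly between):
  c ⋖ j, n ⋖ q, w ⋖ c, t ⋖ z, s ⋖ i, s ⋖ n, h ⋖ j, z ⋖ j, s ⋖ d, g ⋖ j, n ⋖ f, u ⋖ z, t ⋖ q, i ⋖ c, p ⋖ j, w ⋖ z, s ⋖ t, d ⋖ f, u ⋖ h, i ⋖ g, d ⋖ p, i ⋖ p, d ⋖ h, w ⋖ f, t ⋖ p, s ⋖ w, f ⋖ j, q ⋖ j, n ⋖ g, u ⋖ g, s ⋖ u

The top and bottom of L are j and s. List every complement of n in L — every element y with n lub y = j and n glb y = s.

c, h, p, z

Need y with n ∨ y = j and n ∧ y = s.
Checking each element gives: c, h, p, z.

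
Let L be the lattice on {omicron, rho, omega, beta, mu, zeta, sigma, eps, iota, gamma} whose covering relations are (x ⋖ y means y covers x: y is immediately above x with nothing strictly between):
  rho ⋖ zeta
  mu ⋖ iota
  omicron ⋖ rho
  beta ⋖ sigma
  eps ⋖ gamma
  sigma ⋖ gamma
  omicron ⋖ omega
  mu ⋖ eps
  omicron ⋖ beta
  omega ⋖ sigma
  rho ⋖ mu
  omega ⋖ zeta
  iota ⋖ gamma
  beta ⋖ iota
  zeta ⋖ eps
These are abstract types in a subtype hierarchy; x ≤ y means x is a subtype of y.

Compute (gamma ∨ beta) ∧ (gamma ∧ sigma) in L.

sigma

gamma ∨ beta = gamma
gamma ∧ sigma = sigma
gamma ∧ sigma = sigma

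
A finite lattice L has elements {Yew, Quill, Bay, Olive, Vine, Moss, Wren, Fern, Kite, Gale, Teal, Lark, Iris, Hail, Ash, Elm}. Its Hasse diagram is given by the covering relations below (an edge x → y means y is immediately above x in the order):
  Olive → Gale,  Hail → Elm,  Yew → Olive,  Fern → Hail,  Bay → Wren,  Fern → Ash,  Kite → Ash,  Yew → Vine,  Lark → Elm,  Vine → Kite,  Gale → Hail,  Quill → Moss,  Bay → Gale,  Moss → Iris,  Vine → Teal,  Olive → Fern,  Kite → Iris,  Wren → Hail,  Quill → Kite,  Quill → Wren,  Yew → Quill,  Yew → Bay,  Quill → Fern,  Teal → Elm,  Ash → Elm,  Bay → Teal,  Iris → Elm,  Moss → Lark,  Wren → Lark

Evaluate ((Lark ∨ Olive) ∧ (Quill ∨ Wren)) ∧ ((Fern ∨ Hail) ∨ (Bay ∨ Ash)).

Lark ∨ Olive = Elm
Quill ∨ Wren = Wren
Elm ∧ Wren = Wren
Fern ∨ Hail = Hail
Bay ∨ Ash = Elm
Hail ∨ Elm = Elm
Wren ∧ Elm = Wren

Wren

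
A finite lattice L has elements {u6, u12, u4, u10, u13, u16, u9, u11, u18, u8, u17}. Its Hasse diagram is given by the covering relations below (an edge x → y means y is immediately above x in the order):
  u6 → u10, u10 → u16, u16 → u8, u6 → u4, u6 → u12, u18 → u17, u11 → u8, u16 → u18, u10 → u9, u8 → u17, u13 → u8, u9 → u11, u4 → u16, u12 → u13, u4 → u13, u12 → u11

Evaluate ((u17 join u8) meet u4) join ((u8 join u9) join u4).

u8

u17 ∨ u8 = u17
u17 ∧ u4 = u4
u8 ∨ u9 = u8
u8 ∨ u4 = u8
u4 ∨ u8 = u8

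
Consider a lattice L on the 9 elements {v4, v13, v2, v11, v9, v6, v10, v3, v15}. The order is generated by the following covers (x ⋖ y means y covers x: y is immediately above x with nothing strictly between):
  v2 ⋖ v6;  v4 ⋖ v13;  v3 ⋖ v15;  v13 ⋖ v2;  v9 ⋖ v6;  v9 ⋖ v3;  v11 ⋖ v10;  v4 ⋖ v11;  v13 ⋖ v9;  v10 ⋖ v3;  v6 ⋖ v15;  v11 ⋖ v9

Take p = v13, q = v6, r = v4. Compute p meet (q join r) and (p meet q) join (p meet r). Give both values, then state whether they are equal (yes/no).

q join r = v6, so p meet (q join r) = v13 meet v6 = v13.
p meet q = v13 and p meet r = v4, so (p meet q) join (p meet r) = v13 join v4 = v13.
Equal: yes.

v13; v13; yes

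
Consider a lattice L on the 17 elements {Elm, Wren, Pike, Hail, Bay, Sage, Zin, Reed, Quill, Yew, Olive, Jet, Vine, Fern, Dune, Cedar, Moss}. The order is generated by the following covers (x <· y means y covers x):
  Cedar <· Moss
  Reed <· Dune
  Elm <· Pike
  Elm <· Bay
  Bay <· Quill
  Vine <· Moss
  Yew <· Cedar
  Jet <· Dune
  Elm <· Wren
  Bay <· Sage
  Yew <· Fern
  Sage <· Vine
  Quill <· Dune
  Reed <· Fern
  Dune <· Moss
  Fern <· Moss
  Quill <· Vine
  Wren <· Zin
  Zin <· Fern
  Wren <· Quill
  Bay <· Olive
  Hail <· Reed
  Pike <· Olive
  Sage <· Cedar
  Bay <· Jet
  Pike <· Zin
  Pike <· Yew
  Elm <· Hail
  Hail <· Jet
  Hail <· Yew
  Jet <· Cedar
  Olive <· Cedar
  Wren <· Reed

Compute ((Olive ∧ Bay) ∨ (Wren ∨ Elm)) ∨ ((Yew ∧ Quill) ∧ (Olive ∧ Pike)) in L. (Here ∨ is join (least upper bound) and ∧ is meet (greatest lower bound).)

Quill

Olive ∧ Bay = Bay
Wren ∨ Elm = Wren
Bay ∨ Wren = Quill
Yew ∧ Quill = Elm
Olive ∧ Pike = Pike
Elm ∧ Pike = Elm
Quill ∨ Elm = Quill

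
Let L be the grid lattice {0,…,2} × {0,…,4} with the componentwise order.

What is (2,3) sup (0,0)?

(2,3)

In a product of chains, the join is componentwise max, giving (2,3).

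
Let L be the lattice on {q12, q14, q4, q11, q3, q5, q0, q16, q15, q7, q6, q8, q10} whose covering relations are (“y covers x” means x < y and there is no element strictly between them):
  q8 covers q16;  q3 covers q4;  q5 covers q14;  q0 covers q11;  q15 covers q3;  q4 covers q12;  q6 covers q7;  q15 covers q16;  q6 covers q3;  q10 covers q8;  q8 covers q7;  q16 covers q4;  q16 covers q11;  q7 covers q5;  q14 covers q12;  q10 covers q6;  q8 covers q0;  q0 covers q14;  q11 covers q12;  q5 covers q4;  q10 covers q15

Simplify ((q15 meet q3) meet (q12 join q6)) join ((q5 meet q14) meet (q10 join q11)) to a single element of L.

q15 ∧ q3 = q3
q12 ∨ q6 = q6
q3 ∧ q6 = q3
q5 ∧ q14 = q14
q10 ∨ q11 = q10
q14 ∧ q10 = q14
q3 ∨ q14 = q6

q6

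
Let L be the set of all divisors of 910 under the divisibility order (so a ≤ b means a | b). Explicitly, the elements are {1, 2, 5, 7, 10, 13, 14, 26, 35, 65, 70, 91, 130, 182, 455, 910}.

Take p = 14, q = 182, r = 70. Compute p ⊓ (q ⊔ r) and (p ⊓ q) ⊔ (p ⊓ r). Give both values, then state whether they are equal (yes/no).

14; 14; yes

q ⊔ r = 910, so p ⊓ (q ⊔ r) = 14 ⊓ 910 = 14.
p ⊓ q = 14 and p ⊓ r = 14, so (p ⊓ q) ⊔ (p ⊓ r) = 14 ⊔ 14 = 14.
Equal: yes.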